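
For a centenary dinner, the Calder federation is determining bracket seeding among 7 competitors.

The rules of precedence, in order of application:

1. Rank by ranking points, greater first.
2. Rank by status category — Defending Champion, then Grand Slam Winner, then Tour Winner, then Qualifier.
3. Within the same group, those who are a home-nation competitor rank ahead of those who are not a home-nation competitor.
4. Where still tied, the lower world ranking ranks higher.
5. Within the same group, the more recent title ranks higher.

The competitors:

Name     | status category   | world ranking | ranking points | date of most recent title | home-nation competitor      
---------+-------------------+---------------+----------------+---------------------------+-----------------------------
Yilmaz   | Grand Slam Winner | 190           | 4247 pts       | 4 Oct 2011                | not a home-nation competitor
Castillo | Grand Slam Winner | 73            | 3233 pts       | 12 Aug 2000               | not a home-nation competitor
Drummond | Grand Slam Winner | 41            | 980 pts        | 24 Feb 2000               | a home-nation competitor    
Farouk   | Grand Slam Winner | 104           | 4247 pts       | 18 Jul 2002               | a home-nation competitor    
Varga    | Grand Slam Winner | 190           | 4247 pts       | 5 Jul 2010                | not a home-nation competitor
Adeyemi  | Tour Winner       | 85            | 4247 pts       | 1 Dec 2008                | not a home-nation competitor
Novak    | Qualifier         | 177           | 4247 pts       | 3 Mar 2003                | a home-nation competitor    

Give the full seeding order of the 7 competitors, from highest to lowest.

By ranking points (higher first): Farouk, Yilmaz, Varga, Adeyemi and Novak (each 4247 pts); then Castillo (3233 pts); then Drummond (980 pts).
Among Farouk, Yilmaz, Varga, Adeyemi and Novak, by status category: Farouk, Yilmaz and Varga (Grand Slam Winner) before Adeyemi (Tour Winner) before Novak (Qualifier).
Among Farouk, Yilmaz and Varga, a home-nation competitor before not a home-nation competitor: Farouk (a home-nation competitor) before Yilmaz and Varga (not a home-nation competitor).
Yilmaz and Varga both have world ranking 190, so the next rule applies.
Among Yilmaz and Varga, by date of most recent title (later first): Yilmaz (4 Oct 2011) before Varga (5 Jul 2010).
Full order: Farouk, Yilmaz, Varga, Adeyemi, Novak, Castillo, Drummond.

Farouk, Yilmaz, Varga, Adeyemi, Novak, Castillo, Drummond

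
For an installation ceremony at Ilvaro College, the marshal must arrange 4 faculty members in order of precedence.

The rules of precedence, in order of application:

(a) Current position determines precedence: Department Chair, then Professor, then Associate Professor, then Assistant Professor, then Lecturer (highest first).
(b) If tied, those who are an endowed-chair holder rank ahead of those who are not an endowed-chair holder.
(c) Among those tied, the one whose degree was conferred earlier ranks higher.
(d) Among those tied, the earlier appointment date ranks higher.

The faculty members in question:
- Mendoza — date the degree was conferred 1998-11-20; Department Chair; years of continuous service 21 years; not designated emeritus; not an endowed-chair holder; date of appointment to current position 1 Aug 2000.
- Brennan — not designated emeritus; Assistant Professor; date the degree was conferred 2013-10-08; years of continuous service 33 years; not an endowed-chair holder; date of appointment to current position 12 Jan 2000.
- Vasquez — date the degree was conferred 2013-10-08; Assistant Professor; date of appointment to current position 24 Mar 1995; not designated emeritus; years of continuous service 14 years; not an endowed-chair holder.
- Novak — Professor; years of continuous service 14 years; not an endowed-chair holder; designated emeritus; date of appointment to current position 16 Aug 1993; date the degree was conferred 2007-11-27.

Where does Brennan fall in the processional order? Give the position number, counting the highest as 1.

By current position: Mendoza (Department Chair); then Novak (Professor); then Vasquez and Brennan (Assistant Professor).
Vasquez and Brennan are each not an endowed-chair holder, so the next rule applies.
Vasquez and Brennan both have date the degree was conferred 2013-10-08, so the next rule applies.
Among Vasquez and Brennan, by date of appointment to current position (earlier first): Vasquez (24 Mar 1995) before Brennan (12 Jan 2000).
Order: Mendoza, Novak, Vasquez, Brennan. So position 4.

4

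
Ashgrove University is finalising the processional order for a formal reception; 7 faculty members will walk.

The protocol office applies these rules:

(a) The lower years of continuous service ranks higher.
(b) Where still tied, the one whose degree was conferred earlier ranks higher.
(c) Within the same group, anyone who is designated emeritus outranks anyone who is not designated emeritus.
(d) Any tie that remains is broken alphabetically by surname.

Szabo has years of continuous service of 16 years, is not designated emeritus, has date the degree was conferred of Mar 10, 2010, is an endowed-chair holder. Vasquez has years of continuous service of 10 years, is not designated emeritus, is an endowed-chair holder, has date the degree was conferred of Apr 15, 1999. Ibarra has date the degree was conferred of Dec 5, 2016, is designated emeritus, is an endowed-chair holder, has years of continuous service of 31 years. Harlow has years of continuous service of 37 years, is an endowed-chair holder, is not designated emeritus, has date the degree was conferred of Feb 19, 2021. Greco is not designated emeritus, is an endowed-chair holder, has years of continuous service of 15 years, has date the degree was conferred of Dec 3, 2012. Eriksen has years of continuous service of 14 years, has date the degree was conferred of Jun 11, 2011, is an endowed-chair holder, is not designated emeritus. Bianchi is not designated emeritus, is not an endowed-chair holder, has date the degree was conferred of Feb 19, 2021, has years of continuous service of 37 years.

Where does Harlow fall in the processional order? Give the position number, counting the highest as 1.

7

By years of continuous service (lower first): Vasquez (10 years); then Eriksen (14 years); then Greco (15 years); then Szabo (16 years); then Ibarra (31 years); then Bianchi and Harlow (both 37 years).
Bianchi and Harlow both have date the degree was conferred Feb 19, 2021, so the next rule applies.
Bianchi and Harlow are each not designated emeritus, so the next rule applies.
Among Bianchi and Harlow, alphabetically by surname: Bianchi before Harlow.
Order: Vasquez, Eriksen, Greco, Szabo, Ibarra, Bianchi, Harlow. So position 7.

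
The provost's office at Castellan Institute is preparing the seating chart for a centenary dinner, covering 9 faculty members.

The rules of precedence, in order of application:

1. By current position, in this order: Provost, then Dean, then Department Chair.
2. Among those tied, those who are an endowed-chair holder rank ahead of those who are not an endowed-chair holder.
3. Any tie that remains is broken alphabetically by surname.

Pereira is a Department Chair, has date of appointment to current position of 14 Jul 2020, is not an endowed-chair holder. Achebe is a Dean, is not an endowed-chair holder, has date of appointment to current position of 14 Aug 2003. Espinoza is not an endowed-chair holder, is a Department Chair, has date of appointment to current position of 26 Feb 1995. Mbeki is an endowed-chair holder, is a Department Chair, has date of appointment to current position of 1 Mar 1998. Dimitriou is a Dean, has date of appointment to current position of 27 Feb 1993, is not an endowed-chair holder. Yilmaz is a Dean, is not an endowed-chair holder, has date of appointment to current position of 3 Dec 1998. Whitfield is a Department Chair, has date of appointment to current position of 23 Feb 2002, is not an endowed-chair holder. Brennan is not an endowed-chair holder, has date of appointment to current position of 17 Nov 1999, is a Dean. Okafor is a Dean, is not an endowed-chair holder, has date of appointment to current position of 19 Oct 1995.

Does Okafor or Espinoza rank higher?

Okafor

By current position: Achebe, Brennan, Dimitriou, Okafor and Yilmaz (Dean); then Mbeki, Espinoza, Pereira and Whitfield (Department Chair).
Achebe, Brennan, Dimitriou, Okafor and Yilmaz are each not an endowed-chair holder, so the next rule applies.
Among Achebe, Brennan, Dimitriou, Okafor and Yilmaz, alphabetically by surname: Achebe before Brennan before Dimitriou before Okafor before Yilmaz.
Among Mbeki, Espinoza, Pereira and Whitfield, an endowed-chair holder before not an endowed-chair holder: Mbeki (an endowed-chair holder) before Espinoza, Pereira and Whitfield (not an endowed-chair holder).
Among Espinoza, Pereira and Whitfield, alphabetically by surname: Espinoza before Pereira before Whitfield.
So Okafor takes precedence.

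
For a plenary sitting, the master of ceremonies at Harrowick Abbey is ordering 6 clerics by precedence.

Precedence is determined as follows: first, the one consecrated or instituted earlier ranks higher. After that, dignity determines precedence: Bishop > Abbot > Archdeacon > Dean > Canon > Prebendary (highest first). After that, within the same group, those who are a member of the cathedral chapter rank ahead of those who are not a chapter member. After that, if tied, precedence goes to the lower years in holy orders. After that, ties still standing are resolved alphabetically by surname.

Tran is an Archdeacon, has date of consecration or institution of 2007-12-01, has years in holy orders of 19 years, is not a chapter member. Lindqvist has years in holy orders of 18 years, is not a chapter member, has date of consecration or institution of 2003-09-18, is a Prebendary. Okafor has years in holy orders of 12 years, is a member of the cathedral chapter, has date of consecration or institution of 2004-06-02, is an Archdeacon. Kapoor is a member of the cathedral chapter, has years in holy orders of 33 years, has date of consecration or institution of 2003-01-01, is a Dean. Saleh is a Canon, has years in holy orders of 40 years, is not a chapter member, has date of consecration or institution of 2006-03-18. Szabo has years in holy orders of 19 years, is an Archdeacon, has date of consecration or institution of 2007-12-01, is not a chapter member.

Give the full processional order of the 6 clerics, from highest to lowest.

Kapoor, Lindqvist, Okafor, Saleh, Szabo, Tran

By date of consecration or institution (earlier first): Kapoor (2003-01-01); then Lindqvist (2003-09-18); then Okafor (2004-06-02); then Saleh (2006-03-18); then Szabo and Tran (both 2007-12-01).
Szabo and Tran are each Archdeacon, so the next rule applies.
Szabo and Tran are each not a chapter member, so the next rule applies.
Szabo and Tran both have years in holy orders 19 years, so the next rule applies.
Among Szabo and Tran, alphabetically by surname: Szabo before Tran.
Full order: Kapoor, Lindqvist, Okafor, Saleh, Szabo, Tran.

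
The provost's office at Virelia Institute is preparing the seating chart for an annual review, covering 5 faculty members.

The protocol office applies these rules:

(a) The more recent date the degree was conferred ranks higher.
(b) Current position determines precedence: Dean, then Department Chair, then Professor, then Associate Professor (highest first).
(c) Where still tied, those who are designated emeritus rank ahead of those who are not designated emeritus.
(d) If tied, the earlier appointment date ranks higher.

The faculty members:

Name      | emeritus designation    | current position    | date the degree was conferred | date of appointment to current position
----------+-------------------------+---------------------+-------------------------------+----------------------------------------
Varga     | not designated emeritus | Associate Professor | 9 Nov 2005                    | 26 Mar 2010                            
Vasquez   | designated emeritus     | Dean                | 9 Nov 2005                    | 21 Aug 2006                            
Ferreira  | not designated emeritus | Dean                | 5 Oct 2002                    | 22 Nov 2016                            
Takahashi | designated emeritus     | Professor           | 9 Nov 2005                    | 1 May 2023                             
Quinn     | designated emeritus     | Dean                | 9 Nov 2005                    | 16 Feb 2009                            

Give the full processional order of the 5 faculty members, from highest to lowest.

By date the degree was conferred (later first): Vasquez, Quinn, Takahashi and Varga (each 9 Nov 2005); then Ferreira (5 Oct 2002).
Among Vasquez, Quinn, Takahashi and Varga, by current position: Vasquez and Quinn (Dean) before Takahashi (Professor) before Varga (Associate Professor).
Vasquez and Quinn are each designated emeritus, so the next rule applies.
Among Vasquez and Quinn, by date of appointment to current position (earlier first): Vasquez (21 Aug 2006) before Quinn (16 Feb 2009).
Full order: Vasquez, Quinn, Takahashi, Varga, Ferreira.

Vasquez, Quinn, Takahashi, Varga, Ferreira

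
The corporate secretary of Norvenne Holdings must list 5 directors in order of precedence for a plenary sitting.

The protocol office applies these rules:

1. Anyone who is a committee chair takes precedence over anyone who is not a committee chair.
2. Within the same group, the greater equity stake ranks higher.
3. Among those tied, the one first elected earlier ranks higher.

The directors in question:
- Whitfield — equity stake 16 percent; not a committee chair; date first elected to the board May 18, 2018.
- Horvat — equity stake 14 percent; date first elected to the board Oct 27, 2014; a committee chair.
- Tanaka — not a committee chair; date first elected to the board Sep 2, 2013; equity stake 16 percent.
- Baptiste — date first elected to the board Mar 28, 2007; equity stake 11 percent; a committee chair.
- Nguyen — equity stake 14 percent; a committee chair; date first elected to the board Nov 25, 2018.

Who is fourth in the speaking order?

Tanaka

By the first rule: Horvat, Nguyen and Baptiste (each a committee chair); then Tanaka and Whitfield (both not a committee chair).
Among Horvat, Nguyen and Baptiste, by equity stake (higher first): Horvat and Nguyen (14 percent) before Baptiste (11 percent).
Among Horvat and Nguyen, by date first elected to the board (earlier first): Horvat (Oct 27, 2014) before Nguyen (Nov 25, 2018).
Tanaka and Whitfield both have equity stake 16 percent, so the next rule applies.
Among Tanaka and Whitfield, by date first elected to the board (earlier first): Tanaka (Sep 2, 2013) before Whitfield (May 18, 2018).
Order: Horvat, Nguyen, Baptiste, Tanaka, Whitfield.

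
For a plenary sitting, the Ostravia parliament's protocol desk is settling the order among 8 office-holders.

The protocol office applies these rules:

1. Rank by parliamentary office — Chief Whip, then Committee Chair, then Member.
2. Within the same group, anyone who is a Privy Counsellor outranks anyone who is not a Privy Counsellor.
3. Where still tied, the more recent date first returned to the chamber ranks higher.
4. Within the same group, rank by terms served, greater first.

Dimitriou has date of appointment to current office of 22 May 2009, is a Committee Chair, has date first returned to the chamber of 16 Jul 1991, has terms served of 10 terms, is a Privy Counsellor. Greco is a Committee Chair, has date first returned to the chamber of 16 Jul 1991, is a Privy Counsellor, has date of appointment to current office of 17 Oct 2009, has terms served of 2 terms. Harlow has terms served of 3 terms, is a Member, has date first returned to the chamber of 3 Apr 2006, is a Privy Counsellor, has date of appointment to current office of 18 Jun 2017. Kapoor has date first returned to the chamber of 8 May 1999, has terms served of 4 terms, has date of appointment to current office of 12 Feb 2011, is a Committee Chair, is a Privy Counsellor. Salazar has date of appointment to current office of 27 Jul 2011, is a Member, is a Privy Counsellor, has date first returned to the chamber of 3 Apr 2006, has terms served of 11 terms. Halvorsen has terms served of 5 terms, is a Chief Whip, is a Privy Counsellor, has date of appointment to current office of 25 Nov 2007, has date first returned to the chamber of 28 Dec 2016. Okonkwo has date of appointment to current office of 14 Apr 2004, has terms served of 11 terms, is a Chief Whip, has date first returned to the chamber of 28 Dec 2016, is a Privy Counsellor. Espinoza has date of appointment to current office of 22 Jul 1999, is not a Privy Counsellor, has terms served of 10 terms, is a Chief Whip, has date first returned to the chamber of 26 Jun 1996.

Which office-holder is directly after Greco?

By parliamentary office: Okonkwo, Halvorsen and Espinoza (Chief Whip); then Kapoor, Dimitriou and Greco (Committee Chair); then Salazar and Harlow (Member).
Among Okonkwo, Halvorsen and Espinoza, a Privy Counsellor before not a Privy Counsellor: Okonkwo and Halvorsen (a Privy Counsellor) before Espinoza (not a Privy Counsellor).
Okonkwo and Halvorsen both have date first returned to the chamber 28 Dec 2016, so the next rule applies.
Among Okonkwo and Halvorsen, by terms served (higher first): Okonkwo (11 terms) before Halvorsen (5 terms).
Kapoor, Dimitriou and Greco are each a Privy Counsellor, so the next rule applies.
Among Kapoor, Dimitriou and Greco, by date first returned to the chamber (later first): Kapoor (8 May 1999) before Dimitriou and Greco (16 Jul 1991).
Among Dimitriou and Greco, by terms served (higher first): Dimitriou (10 terms) before Greco (2 terms).
Salazar and Harlow are each a Privy Counsellor, so the next rule applies.
Salazar and Harlow both have date first returned to the chamber 3 Apr 2006, so the next rule applies.
Among Salazar and Harlow, by terms served (higher first): Salazar (11 terms) before Harlow (3 terms).
Order: Okonkwo, Halvorsen, Espinoza, Kapoor, Dimitriou, Greco, Salazar, Harlow.

Salazar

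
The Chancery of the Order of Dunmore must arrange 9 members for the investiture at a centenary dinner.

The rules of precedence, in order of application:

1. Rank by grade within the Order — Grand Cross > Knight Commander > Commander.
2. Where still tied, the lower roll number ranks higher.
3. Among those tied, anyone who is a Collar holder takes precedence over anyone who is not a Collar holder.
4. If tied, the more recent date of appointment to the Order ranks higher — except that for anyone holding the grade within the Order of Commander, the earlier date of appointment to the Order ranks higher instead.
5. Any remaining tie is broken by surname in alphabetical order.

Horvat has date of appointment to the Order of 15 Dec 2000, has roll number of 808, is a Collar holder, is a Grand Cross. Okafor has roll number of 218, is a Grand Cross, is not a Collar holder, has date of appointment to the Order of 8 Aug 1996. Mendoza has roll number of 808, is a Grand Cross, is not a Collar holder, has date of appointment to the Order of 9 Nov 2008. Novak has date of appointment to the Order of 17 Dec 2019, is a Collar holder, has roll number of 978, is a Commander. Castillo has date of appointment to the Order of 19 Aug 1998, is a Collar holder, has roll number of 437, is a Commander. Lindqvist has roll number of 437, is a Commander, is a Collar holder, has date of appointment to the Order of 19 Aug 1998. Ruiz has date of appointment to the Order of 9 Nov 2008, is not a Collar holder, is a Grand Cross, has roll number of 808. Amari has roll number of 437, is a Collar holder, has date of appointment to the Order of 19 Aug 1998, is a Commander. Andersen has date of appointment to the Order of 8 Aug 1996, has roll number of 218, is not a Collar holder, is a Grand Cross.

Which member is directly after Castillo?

Lindqvist

By grade within the Order: Andersen, Okafor, Horvat, Mendoza and Ruiz (Grand Cross); then Amari, Castillo, Lindqvist and Novak (Commander).
Among Andersen, Okafor, Horvat, Mendoza and Ruiz, by roll number (lower first): Andersen and Okafor (218) before Horvat, Mendoza and Ruiz (808).
Andersen and Okafor are each not a Collar holder, so the next rule applies.
Andersen and Okafor both have date of appointment to the Order 8 Aug 1996, so the next rule applies.
Among Andersen and Okafor, alphabetically by surname: Andersen before Okafor.
Among Horvat, Mendoza and Ruiz, a Collar holder before not a Collar holder: Horvat (a Collar holder) before Mendoza and Ruiz (not a Collar holder).
Mendoza and Ruiz both have date of appointment to the Order 9 Nov 2008, so the next rule applies.
Among Mendoza and Ruiz, alphabetically by surname: Mendoza before Ruiz.
Among Amari, Castillo, Lindqvist and Novak, by roll number (lower first): Amari, Castillo and Lindqvist (437) before Novak (978).
Amari, Castillo and Lindqvist are each a Collar holder, so the next rule applies.
Amari, Castillo and Lindqvist all have date of appointment to the Order 19 Aug 1998, so the next rule applies.
Among Amari, Castillo and Lindqvist, alphabetically by surname: Amari before Castillo before Lindqvist.
Order: Andersen, Okafor, Horvat, Mendoza, Ruiz, Amari, Castillo, Lindqvist, Novak.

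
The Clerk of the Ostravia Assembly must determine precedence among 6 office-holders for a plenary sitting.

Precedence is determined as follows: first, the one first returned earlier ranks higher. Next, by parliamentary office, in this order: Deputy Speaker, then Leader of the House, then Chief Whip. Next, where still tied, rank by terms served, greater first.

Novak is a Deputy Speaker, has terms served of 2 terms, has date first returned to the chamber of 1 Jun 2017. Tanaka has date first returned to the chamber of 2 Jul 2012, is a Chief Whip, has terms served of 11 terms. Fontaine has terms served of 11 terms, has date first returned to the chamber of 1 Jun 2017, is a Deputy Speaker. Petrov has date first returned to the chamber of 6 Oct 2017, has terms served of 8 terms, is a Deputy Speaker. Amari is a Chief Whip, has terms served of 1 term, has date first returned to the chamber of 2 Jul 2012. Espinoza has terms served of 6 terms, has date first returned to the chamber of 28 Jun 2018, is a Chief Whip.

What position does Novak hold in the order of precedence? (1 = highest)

4

By date first returned to the chamber (earlier first): Tanaka and Amari (both 2 Jul 2012); then Fontaine and Novak (both 1 Jun 2017); then Petrov (6 Oct 2017); then Espinoza (28 Jun 2018).
Tanaka and Amari are each Chief Whip, so the next rule applies.
Among Tanaka and Amari, by terms served (higher first): Tanaka (11 terms) before Amari (1 term).
Fontaine and Novak are each Deputy Speaker, so the next rule applies.
Among Fontaine and Novak, by terms served (higher first): Fontaine (11 terms) before Novak (2 terms).
Order: Tanaka, Amari, Fontaine, Novak, Petrov, Espinoza. So position 4.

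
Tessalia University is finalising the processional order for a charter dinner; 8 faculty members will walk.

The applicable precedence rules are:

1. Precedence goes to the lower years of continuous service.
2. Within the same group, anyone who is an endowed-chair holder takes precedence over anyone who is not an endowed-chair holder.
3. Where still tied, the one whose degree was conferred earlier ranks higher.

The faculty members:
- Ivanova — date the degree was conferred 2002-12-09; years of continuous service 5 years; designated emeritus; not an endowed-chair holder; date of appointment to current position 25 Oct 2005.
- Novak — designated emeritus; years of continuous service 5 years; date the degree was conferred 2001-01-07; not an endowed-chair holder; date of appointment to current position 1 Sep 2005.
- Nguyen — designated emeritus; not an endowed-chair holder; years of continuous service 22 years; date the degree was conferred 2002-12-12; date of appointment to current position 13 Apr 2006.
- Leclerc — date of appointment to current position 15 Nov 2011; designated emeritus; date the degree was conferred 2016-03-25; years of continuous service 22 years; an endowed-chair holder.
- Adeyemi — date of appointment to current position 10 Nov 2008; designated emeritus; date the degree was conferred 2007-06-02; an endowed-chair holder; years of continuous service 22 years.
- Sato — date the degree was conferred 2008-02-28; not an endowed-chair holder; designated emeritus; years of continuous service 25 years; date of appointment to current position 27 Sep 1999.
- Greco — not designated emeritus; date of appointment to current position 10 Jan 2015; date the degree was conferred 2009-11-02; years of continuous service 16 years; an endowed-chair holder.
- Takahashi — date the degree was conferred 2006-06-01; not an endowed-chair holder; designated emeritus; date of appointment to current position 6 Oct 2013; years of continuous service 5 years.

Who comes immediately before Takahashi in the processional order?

By years of continuous service (lower first): Novak, Ivanova and Takahashi (each 5 years); then Greco (16 years); then Adeyemi, Leclerc and Nguyen (each 22 years); then Sato (25 years).
Novak, Ivanova and Takahashi are each not an endowed-chair holder, so the next rule applies.
Among Novak, Ivanova and Takahashi, by date the degree was conferred (earlier first): Novak (2001-01-07) before Ivanova (2002-12-09) before Takahashi (2006-06-01).
Among Adeyemi, Leclerc and Nguyen, an endowed-chair holder before not an endowed-chair holder: Adeyemi and Leclerc (an endowed-chair holder) before Nguyen (not an endowed-chair holder).
Among Adeyemi and Leclerc, by date the degree was conferred (earlier first): Adeyemi (2007-06-02) before Leclerc (2016-03-25).
Order: Novak, Ivanova, Takahashi, Greco, Adeyemi, Leclerc, Nguyen, Sato.

Ivanova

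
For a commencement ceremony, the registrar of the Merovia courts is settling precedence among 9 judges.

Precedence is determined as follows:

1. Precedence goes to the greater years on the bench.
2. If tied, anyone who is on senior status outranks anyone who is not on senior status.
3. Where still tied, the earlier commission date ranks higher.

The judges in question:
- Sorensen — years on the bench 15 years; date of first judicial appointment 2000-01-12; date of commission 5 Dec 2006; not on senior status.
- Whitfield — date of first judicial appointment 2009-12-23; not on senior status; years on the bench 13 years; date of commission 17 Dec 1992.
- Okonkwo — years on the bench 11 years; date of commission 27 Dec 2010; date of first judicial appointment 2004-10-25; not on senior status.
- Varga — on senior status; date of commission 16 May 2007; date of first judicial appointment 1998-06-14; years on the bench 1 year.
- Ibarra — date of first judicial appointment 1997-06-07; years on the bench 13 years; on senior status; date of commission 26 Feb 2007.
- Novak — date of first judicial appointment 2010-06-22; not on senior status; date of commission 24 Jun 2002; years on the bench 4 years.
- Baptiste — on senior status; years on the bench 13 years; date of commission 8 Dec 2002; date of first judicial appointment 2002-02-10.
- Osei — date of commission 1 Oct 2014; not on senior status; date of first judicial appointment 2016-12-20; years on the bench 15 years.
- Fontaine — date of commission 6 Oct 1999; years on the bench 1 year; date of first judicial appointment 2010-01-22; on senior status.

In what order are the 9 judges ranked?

By years on the bench (higher first): Sorensen and Osei (both 15 years); then Baptiste, Ibarra and Whitfield (each 13 years); then Okonkwo (11 years); then Novak (4 years); then Fontaine and Varga (both 1 year).
Sorensen and Osei are each not on senior status, so the next rule applies.
Among Sorensen and Osei, by date of commission (earlier first): Sorensen (5 Dec 2006) before Osei (1 Oct 2014).
Among Baptiste, Ibarra and Whitfield, on senior status before not on senior status: Baptiste and Ibarra (on senior status) before Whitfield (not on senior status).
Among Baptiste and Ibarra, by date of commission (earlier first): Baptiste (8 Dec 2002) before Ibarra (26 Feb 2007).
Fontaine and Varga are each on senior status, so the next rule applies.
Among Fontaine and Varga, by date of commission (earlier first): Fontaine (6 Oct 1999) before Varga (16 May 2007).
Full order: Sorensen, Osei, Baptiste, Ibarra, Whitfield, Okonkwo, Novak, Fontaine, Varga.

Sorensen, Osei, Baptiste, Ibarra, Whitfield, Okonkwo, Novak, Fontaine, Varga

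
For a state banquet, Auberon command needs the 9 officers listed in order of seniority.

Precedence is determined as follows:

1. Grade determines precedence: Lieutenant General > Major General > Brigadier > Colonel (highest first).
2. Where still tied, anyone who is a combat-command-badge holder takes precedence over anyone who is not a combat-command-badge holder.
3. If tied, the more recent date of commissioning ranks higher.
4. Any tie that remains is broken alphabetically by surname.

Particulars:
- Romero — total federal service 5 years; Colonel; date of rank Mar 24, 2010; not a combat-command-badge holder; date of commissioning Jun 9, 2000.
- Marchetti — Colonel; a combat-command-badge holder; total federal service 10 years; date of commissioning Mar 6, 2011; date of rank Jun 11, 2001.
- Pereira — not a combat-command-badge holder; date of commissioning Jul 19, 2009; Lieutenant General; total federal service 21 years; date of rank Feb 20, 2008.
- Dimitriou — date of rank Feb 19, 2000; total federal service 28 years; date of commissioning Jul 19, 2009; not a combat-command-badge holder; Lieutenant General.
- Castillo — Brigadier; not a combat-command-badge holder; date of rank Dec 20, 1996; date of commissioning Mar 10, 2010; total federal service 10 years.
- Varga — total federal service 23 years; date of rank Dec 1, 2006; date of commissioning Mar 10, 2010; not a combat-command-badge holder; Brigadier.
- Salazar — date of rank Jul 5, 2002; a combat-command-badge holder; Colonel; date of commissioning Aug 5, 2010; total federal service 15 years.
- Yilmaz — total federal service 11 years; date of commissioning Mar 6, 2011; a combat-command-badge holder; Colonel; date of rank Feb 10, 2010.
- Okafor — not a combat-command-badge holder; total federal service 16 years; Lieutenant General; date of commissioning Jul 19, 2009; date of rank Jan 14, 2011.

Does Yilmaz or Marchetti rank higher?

Marchetti

By grade: Dimitriou, Okafor and Pereira (Lieutenant General); then Castillo and Varga (Brigadier); then Marchetti, Yilmaz, Salazar and Romero (Colonel).
Dimitriou, Okafor and Pereira are each not a combat-command-badge holder, so the next rule applies.
Dimitriou, Okafor and Pereira all have date of commissioning Jul 19, 2009, so the next rule applies.
Among Dimitriou, Okafor and Pereira, alphabetically by surname: Dimitriou before Okafor before Pereira.
Castillo and Varga are each not a combat-command-badge holder, so the next rule applies.
Castillo and Varga both have date of commissioning Mar 10, 2010, so the next rule applies.
Among Castillo and Varga, alphabetically by surname: Castillo before Varga.
Among Marchetti, Yilmaz, Salazar and Romero, a combat-command-badge holder before not a combat-command-badge holder: Marchetti, Yilmaz and Salazar (a combat-command-badge holder) before Romero (not a combat-command-badge holder).
Among Marchetti, Yilmaz and Salazar, by date of commissioning (later first): Marchetti and Yilmaz (Mar 6, 2011) before Salazar (Aug 5, 2010).
Among Marchetti and Yilmaz, alphabetically by surname: Marchetti before Yilmaz.
So Marchetti takes precedence.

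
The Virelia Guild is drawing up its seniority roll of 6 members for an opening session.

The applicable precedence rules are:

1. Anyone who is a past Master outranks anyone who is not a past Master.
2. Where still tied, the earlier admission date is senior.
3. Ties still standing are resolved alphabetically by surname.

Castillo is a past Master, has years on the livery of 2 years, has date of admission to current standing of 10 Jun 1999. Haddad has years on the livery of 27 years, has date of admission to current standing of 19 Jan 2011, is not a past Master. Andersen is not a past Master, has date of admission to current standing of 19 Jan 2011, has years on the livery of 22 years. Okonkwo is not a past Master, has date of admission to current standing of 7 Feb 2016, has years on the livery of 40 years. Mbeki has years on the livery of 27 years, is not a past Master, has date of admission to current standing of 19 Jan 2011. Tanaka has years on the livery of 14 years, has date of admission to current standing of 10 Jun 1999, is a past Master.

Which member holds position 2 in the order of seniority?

Tanaka

By the first rule: Castillo and Tanaka (both a past Master); then Andersen, Haddad, Mbeki and Okonkwo (each not a past Master).
Castillo and Tanaka both have date of admission to current standing 10 Jun 1999, so the next rule applies.
Among Castillo and Tanaka, alphabetically by surname: Castillo before Tanaka.
Among Andersen, Haddad, Mbeki and Okonkwo, by date of admission to current standing (earlier first): Andersen, Haddad and Mbeki (19 Jan 2011) before Okonkwo (7 Feb 2016).
Among Andersen, Haddad and Mbeki, alphabetically by surname: Andersen before Haddad before Mbeki.
Order: Castillo, Tanaka, Andersen, Haddad, Mbeki, Okonkwo.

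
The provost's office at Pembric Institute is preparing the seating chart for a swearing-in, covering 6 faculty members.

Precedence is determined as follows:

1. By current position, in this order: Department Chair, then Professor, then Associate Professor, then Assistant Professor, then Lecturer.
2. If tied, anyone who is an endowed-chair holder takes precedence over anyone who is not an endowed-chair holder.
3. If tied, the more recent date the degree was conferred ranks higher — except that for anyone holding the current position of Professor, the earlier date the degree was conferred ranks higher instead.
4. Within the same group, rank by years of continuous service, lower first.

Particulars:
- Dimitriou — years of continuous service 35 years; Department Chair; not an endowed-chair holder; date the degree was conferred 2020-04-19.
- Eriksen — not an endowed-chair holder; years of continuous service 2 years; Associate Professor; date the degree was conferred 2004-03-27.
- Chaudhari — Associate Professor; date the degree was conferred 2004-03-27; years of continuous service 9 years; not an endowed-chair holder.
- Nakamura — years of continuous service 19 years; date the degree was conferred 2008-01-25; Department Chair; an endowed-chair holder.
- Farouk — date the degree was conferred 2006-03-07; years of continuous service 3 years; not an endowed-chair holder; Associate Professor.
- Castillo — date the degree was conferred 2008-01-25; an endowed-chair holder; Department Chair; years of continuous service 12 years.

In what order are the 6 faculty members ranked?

By current position: Castillo, Nakamura and Dimitriou (Department Chair); then Farouk, Eriksen and Chaudhari (Associate Professor).
Among Castillo, Nakamura and Dimitriou, an endowed-chair holder before not an endowed-chair holder: Castillo and Nakamura (an endowed-chair holder) before Dimitriou (not an endowed-chair holder).
Castillo and Nakamura both have date the degree was conferred 2008-01-25, so the next rule applies.
Among Castillo and Nakamura, by years of continuous service (lower first): Castillo (12 years) before Nakamura (19 years).
Farouk, Eriksen and Chaudhari are each not an endowed-chair holder, so the next rule applies.
Among Farouk, Eriksen and Chaudhari, by date the degree was conferred (later first): Farouk (2006-03-07) before Eriksen and Chaudhari (2004-03-27).
Among Eriksen and Chaudhari, by years of continuous service (lower first): Eriksen (2 years) before Chaudhari (9 years).
Full order: Castillo, Nakamura, Dimitriou, Farouk, Eriksen, Chaudhari.

Castillo, Nakamura, Dimitriou, Farouk, Eriksen, Chaudhari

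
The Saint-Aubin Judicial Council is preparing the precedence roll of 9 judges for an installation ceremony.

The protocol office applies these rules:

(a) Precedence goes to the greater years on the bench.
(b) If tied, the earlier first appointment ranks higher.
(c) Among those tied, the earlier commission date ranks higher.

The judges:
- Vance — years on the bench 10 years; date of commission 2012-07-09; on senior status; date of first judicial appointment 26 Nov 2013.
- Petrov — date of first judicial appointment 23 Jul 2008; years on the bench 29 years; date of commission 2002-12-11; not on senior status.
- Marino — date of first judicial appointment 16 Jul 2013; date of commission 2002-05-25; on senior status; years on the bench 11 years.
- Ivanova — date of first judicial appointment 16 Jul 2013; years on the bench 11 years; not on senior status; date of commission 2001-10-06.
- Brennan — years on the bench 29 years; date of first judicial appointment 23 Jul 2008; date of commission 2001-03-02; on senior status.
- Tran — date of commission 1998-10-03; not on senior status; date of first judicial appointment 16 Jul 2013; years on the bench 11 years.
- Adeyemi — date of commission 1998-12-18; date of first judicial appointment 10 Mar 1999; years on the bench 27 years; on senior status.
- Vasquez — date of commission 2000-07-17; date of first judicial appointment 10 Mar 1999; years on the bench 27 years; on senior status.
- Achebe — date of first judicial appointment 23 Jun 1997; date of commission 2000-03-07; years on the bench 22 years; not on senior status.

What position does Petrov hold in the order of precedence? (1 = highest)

2

By years on the bench (higher first): Brennan and Petrov (both 29 years); then Adeyemi and Vasquez (both 27 years); then Achebe (22 years); then Tran, Ivanova and Marino (each 11 years); then Vance (10 years).
Brennan and Petrov both have date of first judicial appointment 23 Jul 2008, so the next rule applies.
Among Brennan and Petrov, by date of commission (earlier first): Brennan (2001-03-02) before Petrov (2002-12-11).
Adeyemi and Vasquez both have date of first judicial appointment 10 Mar 1999, so the next rule applies.
Among Adeyemi and Vasquez, by date of commission (earlier first): Adeyemi (1998-12-18) before Vasquez (2000-07-17).
Tran, Ivanova and Marino all have date of first judicial appointment 16 Jul 2013, so the next rule applies.
Among Tran, Ivanova and Marino, by date of commission (earlier first): Tran (1998-10-03) before Ivanova (2001-10-06) before Marino (2002-05-25).
Order: Brennan, Petrov, Adeyemi, Vasquez, Achebe, Tran, Ivanova, Marino, Vance. So position 2.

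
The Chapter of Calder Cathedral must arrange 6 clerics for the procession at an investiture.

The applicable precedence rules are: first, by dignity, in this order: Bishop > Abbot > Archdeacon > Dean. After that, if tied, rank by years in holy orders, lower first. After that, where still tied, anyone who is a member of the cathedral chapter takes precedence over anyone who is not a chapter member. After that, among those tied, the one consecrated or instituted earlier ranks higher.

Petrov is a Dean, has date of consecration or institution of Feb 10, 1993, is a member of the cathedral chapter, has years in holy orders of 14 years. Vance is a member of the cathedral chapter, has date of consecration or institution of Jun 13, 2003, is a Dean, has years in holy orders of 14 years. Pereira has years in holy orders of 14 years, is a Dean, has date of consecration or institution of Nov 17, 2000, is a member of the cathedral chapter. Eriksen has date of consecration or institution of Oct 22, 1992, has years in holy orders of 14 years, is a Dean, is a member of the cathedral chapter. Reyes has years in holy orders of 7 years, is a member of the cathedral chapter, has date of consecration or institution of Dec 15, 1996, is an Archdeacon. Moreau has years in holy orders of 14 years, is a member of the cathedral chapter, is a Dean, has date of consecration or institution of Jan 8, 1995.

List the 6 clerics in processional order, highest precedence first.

By dignity: Reyes (Archdeacon); then Eriksen, Petrov, Moreau, Pereira and Vance (Dean).
Eriksen, Petrov, Moreau, Pereira and Vance all have years in holy orders 14 years, so the next rule applies.
Eriksen, Petrov, Moreau, Pereira and Vance are each a member of the cathedral chapter, so the next rule applies.
Among Eriksen, Petrov, Moreau, Pereira and Vance, by date of consecration or institution (earlier first): Eriksen (Oct 22, 1992) before Petrov (Feb 10, 1993) before Moreau (Jan 8, 1995) before Pereira (Nov 17, 2000) before Vance (Jun 13, 2003).
Full order: Reyes, Eriksen, Petrov, Moreau, Pereira, Vance.

Reyes, Eriksen, Petrov, Moreau, Pereira, Vance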